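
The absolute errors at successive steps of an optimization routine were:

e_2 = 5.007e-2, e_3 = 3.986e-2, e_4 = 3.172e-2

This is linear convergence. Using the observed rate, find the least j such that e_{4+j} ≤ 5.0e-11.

Rate ρ ≈ e_4/e_3 = 3.172e-2/3.986e-2 = 0.7958.
After j more steps, e_{4+j} ≈ 3.172e-2·ρ^j; need ρ^j ≤ 5.0e-11/3.172e-2 = 1.57629e-09.
j ≥ ln(1.57629e-09)/ln(0.7958) = -20.2682/-0.22841 = 88.736.
So 89 more iterations are needed.

89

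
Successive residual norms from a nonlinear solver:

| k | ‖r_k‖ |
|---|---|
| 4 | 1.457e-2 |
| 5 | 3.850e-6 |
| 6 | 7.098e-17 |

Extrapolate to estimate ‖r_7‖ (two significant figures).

First estimate the order: p ≈ ln(‖r_6‖/‖r_5‖) / ln(‖r_5‖/‖r_4‖) = ln(7.098e-17/3.850e-6)/ln(3.850e-6/1.457e-2) = ln(1.84364e-11)/ln(0.000264242) ≈ 3.0001.
Then ‖r_7‖ ≈ ‖r_6‖·(‖r_6‖/‖r_5‖)^p = 7.098e-17·(1.84364e-11)^3.0001 = 7.098e-17·6.25108e-33 ≈ 4.437e-49.

4.4e-49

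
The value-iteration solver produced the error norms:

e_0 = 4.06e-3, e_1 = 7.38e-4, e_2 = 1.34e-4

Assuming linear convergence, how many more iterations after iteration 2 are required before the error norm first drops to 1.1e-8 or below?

6

Rate ρ ≈ e_2/e_1 = 1.34e-4/7.38e-4 = 0.1816.
After j more steps, e_{2+j} ≈ 1.34e-4·ρ^j; need ρ^j ≤ 1.1e-8/1.34e-4 = 8.20896e-05.
j ≥ ln(8.20896e-05)/ln(0.1816) = -9.4077/-1.70595 = 5.515.
So 6 more iterations are needed.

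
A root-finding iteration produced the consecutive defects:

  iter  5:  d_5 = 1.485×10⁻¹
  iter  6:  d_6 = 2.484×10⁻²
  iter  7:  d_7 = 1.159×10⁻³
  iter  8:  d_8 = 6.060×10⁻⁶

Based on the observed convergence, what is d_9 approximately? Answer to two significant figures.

7.4e-10

First estimate the order: p ≈ ln(d_8/d_7) / ln(d_7/d_6) = ln(6.060×10⁻⁶/1.159×10⁻³)/ln(1.159×10⁻³/2.484×10⁻²) = ln(0.00522865)/ln(0.0466586) ≈ 1.7141.
Then d_9 ≈ d_8·(d_8/d_7)^p = 6.060×10⁻⁶·(0.00522865)^1.7141 = 6.060×10⁻⁶·0.00012277 ≈ 7.44e-10.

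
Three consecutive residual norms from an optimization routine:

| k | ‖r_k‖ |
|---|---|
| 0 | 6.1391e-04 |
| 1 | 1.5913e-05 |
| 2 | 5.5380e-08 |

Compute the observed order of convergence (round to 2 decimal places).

p ≈ ln(‖r_2‖/‖r_1‖) / ln(‖r_1‖/‖r_0‖)
  = ln(5.5380e-08/1.5913e-05) / ln(1.5913e-05/6.1391e-04)
  = ln(0.00348017) / ln(0.0259207)
  = -5.66067 / -3.65271 ≈ 1.54972

1.55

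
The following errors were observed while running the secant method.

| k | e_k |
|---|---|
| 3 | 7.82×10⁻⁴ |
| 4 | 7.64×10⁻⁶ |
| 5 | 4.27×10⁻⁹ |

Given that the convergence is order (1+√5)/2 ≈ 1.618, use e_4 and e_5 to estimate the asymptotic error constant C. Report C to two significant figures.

0.81

C ≈ e_5 / e_4^1.618
  = 4.27×10⁻⁹ / (7.64×10⁻⁶)^1.618
  = 4.27×10⁻⁹ / 5.2583e-09 ≈ 0.81205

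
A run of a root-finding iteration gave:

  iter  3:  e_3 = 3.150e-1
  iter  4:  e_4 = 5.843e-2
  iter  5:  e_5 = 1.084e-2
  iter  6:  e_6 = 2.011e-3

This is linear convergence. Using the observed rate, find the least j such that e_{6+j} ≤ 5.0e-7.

Rate ρ ≈ e_6/e_5 = 2.011e-3/1.084e-2 = 0.1855.
After j more steps, e_{6+j} ≈ 2.011e-3·ρ^j; need ρ^j ≤ 5.0e-7/2.011e-3 = 0.000248633.
j ≥ ln(0.000248633)/ln(0.1855) = -8.2995/-1.68470 = 4.926.
So 5 more iterations are needed.

5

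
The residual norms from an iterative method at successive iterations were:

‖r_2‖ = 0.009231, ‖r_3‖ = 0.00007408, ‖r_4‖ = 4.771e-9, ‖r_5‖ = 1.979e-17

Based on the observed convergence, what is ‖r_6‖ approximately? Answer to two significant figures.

First estimate the order: p ≈ ln(‖r_5‖/‖r_4‖) / ln(‖r_4‖/‖r_3‖) = ln(1.979e-17/4.771e-9)/ln(4.771e-9/0.00007408) = ln(4.14798e-09)/ln(6.44033e-05) ≈ 2.0000.
Then ‖r_6‖ ≈ ‖r_5‖·(‖r_5‖/‖r_4‖)^p = 1.979e-17·(4.14798e-09)^2.0000 = 1.979e-17·1.72057e-17 ≈ 3.405e-34.

3.4e-34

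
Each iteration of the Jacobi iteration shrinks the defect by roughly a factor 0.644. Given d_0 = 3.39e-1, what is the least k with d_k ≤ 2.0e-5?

After k steps, d_k ≈ 3.39e-1·0.644^k.
Need 0.644^k ≤ 2.0e-5/3.39e-1 = 5.89971e-05.
k ≥ ln(5.89971e-05)/ln(0.644) = -9.7380/-0.44006 = 22.129.
Smallest integer k = 23.

23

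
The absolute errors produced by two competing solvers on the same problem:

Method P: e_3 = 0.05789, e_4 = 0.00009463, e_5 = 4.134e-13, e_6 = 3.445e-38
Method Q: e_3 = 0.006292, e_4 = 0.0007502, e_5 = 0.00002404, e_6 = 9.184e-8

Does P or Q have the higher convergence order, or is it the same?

P

Method P: p ≈ ln(3.445e-38/4.134e-13)/ln(4.134e-13/0.00009463) ≈ 3.00.
Method Q: p ≈ ln(9.184e-8/0.00002404)/ln(0.00002404/0.0007502) ≈ 1.62.
Method P has the higher order (≈3.0 vs ≈1.6).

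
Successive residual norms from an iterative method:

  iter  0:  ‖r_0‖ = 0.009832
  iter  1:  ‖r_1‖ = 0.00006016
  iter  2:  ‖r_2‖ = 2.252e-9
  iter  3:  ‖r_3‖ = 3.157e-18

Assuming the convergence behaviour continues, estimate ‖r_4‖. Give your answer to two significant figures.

First estimate the order: p ≈ ln(‖r_3‖/‖r_2‖) / ln(‖r_2‖/‖r_1‖) = ln(3.157e-18/2.252e-9)/ln(2.252e-9/0.00006016) = ln(1.40187e-09)/ln(3.74335e-05) ≈ 2.0000.
Then ‖r_4‖ ≈ ‖r_3‖·(‖r_3‖/‖r_2‖)^p = 3.157e-18·(1.40187e-09)^2.0000 = 3.157e-18·1.96524e-18 ≈ 6.204e-36.

6.2e-36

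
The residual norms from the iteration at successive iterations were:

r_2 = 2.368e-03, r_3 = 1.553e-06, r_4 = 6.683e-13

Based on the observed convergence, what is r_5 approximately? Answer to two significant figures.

1.2e-25

First estimate the order: p ≈ ln(r_4/r_3) / ln(r_3/r_2) = ln(6.683e-13/1.553e-06)/ln(1.553e-06/2.368e-03) = ln(4.30328e-07)/ln(0.000655828) ≈ 1.9999.
Then r_5 ≈ r_4·(r_4/r_3)^p = 6.683e-13·(4.30328e-07)^1.9999 = 6.683e-13·1.85454e-13 ≈ 1.239e-25.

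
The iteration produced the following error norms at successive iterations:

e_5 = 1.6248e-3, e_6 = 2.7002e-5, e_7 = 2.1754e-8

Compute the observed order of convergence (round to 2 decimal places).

1.74

p ≈ ln(e_7/e_6) / ln(e_6/e_5)
  = ln(2.1754e-8/2.7002e-5) / ln(2.7002e-5/1.6248e-3)
  = ln(0.000805644) / ln(0.0166187)
  = -7.12387 / -4.09723 ≈ 1.73870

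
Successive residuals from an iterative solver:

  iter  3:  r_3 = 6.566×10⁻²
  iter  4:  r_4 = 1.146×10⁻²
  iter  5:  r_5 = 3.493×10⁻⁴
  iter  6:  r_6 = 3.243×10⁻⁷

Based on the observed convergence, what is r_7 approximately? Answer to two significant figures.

2.8e-13

First estimate the order: p ≈ ln(r_6/r_5) / ln(r_5/r_4) = ln(3.243×10⁻⁷/3.493×10⁻⁴)/ln(3.493×10⁻⁴/1.146×10⁻²) = ln(0.000928428)/ln(0.0304799) ≈ 2.0002.
Then r_7 ≈ r_6·(r_6/r_5)^p = 3.243×10⁻⁷·(0.000928428)^2.0002 = 3.243×10⁻⁷·8.60776e-07 ≈ 2.791e-13.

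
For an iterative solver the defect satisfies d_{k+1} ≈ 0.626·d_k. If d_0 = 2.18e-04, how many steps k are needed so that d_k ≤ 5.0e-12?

After k steps, d_k ≈ 2.18e-04·0.626^k.
Need 0.626^k ≤ 5.0e-12/2.18e-04 = 2.29358e-08.
k ≥ ln(2.29358e-08)/ln(0.626) = -17.5906/-0.46840 = 37.555.
Smallest integer k = 38.

38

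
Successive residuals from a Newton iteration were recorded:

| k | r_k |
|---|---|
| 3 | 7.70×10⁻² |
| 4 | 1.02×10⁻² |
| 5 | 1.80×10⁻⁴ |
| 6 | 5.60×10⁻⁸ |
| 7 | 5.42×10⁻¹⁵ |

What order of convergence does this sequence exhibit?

Consecutive ratios: r_7/r_6 = 5.42×10⁻¹⁵/5.60×10⁻⁸ = 9.67857e-08, r_6/r_5 = 5.60×10⁻⁸/1.80×10⁻⁴ = 0.000311111.
p ≈ ln(9.67857e-08)/ln(0.000311111) = -16.1508/-8.0754 ≈ 2.00.
So the convergence is quadratic (order 2).

2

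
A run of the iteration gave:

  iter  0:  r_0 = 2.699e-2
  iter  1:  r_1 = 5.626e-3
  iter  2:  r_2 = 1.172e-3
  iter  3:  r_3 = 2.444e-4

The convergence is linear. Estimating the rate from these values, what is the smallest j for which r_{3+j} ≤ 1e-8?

Rate ρ ≈ r_3/r_2 = 2.444e-4/1.172e-3 = 0.2085.
After j more steps, r_{3+j} ≈ 2.444e-4·ρ^j; need ρ^j ≤ 1e-8/2.444e-4 = 4.09165e-05.
j ≥ ln(4.09165e-05)/ln(0.2085) = -10.1040/-1.56782 = 6.445.
So 7 more iterations are needed.

7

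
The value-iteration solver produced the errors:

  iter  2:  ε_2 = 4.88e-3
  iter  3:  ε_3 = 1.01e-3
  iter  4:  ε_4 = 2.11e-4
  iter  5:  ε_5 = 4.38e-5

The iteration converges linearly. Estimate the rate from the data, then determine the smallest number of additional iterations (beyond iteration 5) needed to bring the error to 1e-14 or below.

Rate ρ ≈ ε_5/ε_4 = 4.38e-5/2.11e-4 = 0.2076.
After j more steps, ε_{5+j} ≈ 4.38e-5·ρ^j; need ρ^j ≤ 1e-14/4.38e-5 = 2.28311e-10.
j ≥ ln(2.28311e-10)/ln(0.2076) = -22.2003/-1.57214 = 14.121.
So 15 more iterations are needed.

15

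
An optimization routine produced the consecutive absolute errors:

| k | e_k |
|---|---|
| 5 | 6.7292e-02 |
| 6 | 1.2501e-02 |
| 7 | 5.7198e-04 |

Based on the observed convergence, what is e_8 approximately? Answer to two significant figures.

First estimate the order: p ≈ ln(e_7/e_6) / ln(e_6/e_5) = ln(5.7198e-04/1.2501e-02)/ln(1.2501e-02/6.7292e-02) = ln(0.0457547)/ln(0.185772) ≈ 1.8325.
Then e_8 ≈ e_7·(e_7/e_6)^p = 5.7198e-04·(0.0457547)^1.8325 = 5.7198e-04·0.00350953 ≈ 2.007e-06.

2.0e-6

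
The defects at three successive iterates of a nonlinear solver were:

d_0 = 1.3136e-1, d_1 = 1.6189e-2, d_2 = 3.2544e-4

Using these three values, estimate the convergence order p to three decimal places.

p ≈ ln(d_2/d_1) / ln(d_1/d_0)
  = ln(3.2544e-4/1.6189e-2) / ln(1.6189e-2/1.3136e-1)
  = ln(0.0201025) / ln(0.123241)
  = -3.906911 / -2.093613 ≈ 1.866109

1.866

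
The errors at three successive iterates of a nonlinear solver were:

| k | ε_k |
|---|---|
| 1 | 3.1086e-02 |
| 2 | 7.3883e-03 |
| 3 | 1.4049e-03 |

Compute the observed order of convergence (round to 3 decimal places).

p ≈ ln(ε_3/ε_2) / ln(ε_2/ε_1)
  = ln(1.4049e-03/7.3883e-03) / ln(7.3883e-03/3.1086e-02)
  = ln(0.190152) / ln(0.237673)
  = -1.659932 / -1.436859 ≈ 1.155250

1.155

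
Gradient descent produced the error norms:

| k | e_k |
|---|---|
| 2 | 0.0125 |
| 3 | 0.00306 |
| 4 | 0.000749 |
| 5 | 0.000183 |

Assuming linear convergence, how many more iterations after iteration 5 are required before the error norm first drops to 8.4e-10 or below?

9

Rate ρ ≈ e_5/e_4 = 0.000183/0.000749 = 0.2443.
After j more steps, e_{5+j} ≈ 0.000183·ρ^j; need ρ^j ≤ 8.4e-10/0.000183 = 4.59016e-06.
j ≥ ln(4.59016e-06)/ln(0.2443) = -12.2916/-1.40936 = 8.721.
So 9 more iterations are needed.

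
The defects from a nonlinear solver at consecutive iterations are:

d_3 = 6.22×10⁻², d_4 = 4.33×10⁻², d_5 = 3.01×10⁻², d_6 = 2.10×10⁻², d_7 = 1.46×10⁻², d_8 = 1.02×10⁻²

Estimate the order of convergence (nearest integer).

Consecutive ratios: d_8/d_7 = 1.02×10⁻²/1.46×10⁻² = 0.69863, d_7/d_6 = 1.46×10⁻²/2.10×10⁻² = 0.695238.
p ≈ ln(0.69863)/ln(0.695238) = -0.3586/-0.3635 ≈ 0.99.
So the convergence is linear (order 1).

1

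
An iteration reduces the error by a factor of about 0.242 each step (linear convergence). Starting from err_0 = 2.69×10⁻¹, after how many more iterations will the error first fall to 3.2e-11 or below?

17

After k steps, err_k ≈ 2.69×10⁻¹·0.242^k.
Need 0.242^k ≤ 3.2e-11/2.69×10⁻¹ = 1.18959e-10.
k ≥ ln(1.18959e-10)/ln(0.242) = -22.8522/-1.41882 = 16.106.
Smallest integer k = 17.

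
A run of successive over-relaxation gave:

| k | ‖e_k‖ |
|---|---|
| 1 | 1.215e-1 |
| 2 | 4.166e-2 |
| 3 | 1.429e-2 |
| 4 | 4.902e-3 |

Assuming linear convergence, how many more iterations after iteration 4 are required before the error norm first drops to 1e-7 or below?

11

Rate ρ ≈ ‖e_4‖/‖e_3‖ = 4.902e-3/1.429e-2 = 0.3430.
After j more steps, ‖e_{4+j}‖ ≈ 4.902e-3·ρ^j; need ρ^j ≤ 1e-7/4.902e-3 = 2.03998e-05.
j ≥ ln(2.03998e-05)/ln(0.3430) = -10.8000/-1.07002 = 10.093.
So 11 more iterations are needed.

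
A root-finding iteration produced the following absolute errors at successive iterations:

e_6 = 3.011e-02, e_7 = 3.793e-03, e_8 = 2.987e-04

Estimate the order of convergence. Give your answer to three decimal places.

p ≈ ln(e_8/e_7) / ln(e_7/e_6)
  = ln(2.987e-04/3.793e-03) / ln(3.793e-03/3.011e-02)
  = ln(0.0787503) / ln(0.125971)
  = -2.541473 / -2.071704 ≈ 1.226755

1.227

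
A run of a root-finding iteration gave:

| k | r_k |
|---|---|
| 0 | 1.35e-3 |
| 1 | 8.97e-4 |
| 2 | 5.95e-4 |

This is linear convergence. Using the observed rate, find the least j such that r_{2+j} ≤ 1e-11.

44

Rate ρ ≈ r_2/r_1 = 5.95e-4/8.97e-4 = 0.6633.
After j more steps, r_{2+j} ≈ 5.95e-4·ρ^j; need ρ^j ≤ 1e-11/5.95e-4 = 1.68067e-08.
j ≥ ln(1.68067e-08)/ln(0.6633) = -17.9015/-0.41053 = 43.606.
So 44 more iterations are needed.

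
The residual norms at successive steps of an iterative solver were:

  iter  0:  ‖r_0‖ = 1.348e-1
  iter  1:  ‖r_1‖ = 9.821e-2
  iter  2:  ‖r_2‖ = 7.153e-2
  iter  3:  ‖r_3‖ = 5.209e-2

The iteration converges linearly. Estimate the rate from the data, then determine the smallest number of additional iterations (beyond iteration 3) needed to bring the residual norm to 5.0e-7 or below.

Rate ρ ≈ ‖r_3‖/‖r_2‖ = 5.209e-2/7.153e-2 = 0.7282.
After j more steps, ‖r_{3+j}‖ ≈ 5.209e-2·ρ^j; need ρ^j ≤ 5.0e-7/5.209e-2 = 9.59877e-06.
j ≥ ln(9.59877e-06)/ln(0.7282) = -11.5539/-0.31718 = 36.427.
So 37 more iterations are needed.

37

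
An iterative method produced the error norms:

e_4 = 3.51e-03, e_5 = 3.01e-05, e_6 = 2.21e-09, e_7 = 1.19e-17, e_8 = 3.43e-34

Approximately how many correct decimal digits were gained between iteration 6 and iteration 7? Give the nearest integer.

8

Digits gained ≈ log₁₀(e_6/e_7) = log₁₀(2.21e-09/1.19e-17) = log₁₀(1.85714e+08) ≈ 8.269.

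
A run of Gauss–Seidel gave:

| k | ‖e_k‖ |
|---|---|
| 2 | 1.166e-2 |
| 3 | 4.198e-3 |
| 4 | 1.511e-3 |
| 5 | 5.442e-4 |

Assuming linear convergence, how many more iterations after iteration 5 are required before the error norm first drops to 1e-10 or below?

Rate ρ ≈ ‖e_5‖/‖e_4‖ = 5.442e-4/1.511e-3 = 0.3602.
After j more steps, ‖e_{5+j}‖ ≈ 5.442e-4·ρ^j; need ρ^j ≤ 1e-10/5.442e-4 = 1.83756e-07.
j ≥ ln(1.83756e-07)/ln(0.3602) = -15.5097/-1.02110 = 15.189.
So 16 more iterations are needed.

16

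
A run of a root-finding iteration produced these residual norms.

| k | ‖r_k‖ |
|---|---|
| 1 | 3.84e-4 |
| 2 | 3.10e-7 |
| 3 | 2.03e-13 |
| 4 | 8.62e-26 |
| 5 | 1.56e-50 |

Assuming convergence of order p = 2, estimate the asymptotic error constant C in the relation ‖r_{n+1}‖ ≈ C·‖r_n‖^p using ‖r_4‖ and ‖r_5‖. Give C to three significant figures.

C ≈ ‖r_5‖ / ‖r_4‖^2
  = 1.56e-50 / (8.62e-26)^2
  = 1.56e-50 / 7.43044e-51 ≈ 2.0995

2.10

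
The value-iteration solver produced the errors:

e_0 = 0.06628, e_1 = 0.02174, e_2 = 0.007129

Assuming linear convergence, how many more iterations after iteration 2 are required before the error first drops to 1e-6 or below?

Rate ρ ≈ e_2/e_1 = 0.007129/0.02174 = 0.3279.
After j more steps, e_{2+j} ≈ 0.007129·ρ^j; need ρ^j ≤ 1e-6/0.007129 = 0.000140272.
j ≥ ln(0.000140272)/ln(0.3279) = -8.8719/-1.11505 = 7.957.
So 8 more iterations are needed.

8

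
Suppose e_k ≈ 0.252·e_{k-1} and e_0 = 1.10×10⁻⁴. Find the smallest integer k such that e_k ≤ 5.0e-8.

After k steps, e_k ≈ 1.10×10⁻⁴·0.252^k.
Need 0.252^k ≤ 5.0e-8/1.10×10⁻⁴ = 0.000454545.
k ≥ ln(0.000454545)/ln(0.252) = -7.6962/-1.37833 = 5.584.
Smallest integer k = 6.

6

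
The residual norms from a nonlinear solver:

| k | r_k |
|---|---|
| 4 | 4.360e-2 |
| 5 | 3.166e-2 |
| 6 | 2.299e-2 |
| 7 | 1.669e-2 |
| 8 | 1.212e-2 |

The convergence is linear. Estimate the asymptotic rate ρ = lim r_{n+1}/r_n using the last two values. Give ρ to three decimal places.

0.726

ρ ≈ r_8/r_7 = 1.212e-2/1.669e-2 = 0.72618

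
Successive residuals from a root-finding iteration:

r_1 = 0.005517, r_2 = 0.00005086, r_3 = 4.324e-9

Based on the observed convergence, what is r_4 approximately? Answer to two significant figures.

3.1e-17

First estimate the order: p ≈ ln(r_3/r_2) / ln(r_2/r_1) = ln(4.324e-9/0.00005086)/ln(0.00005086/0.005517) = ln(8.50177e-05)/ln(0.00921878) ≈ 1.9999.
Then r_4 ≈ r_3·(r_3/r_2)^p = 4.324e-9·(8.50177e-05)^1.9999 = 4.324e-9·7.23479e-09 ≈ 3.128e-17.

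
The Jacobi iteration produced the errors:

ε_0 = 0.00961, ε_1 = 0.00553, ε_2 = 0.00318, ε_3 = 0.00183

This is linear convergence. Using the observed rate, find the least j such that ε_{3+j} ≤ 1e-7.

Rate ρ ≈ ε_3/ε_2 = 0.00183/0.00318 = 0.5755.
After j more steps, ε_{3+j} ≈ 0.00183·ρ^j; need ρ^j ≤ 1e-7/0.00183 = 5.46448e-05.
j ≥ ln(5.46448e-05)/ln(0.5755) = -9.8147/-0.55252 = 17.764.
So 18 more iterations are needed.

18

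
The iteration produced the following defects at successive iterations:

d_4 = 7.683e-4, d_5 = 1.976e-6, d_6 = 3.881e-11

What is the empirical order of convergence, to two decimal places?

1.82

p ≈ ln(d_6/d_5) / ln(d_5/d_4)
  = ln(3.881e-11/1.976e-6) / ln(1.976e-6/7.683e-4)
  = ln(1.96407e-05) / ln(0.00257191)
  = -10.83791 / -5.96311 ≈ 1.81749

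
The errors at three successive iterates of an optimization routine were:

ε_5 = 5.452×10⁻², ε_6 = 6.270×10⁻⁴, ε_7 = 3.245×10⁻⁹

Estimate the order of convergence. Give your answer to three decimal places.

p ≈ ln(ε_7/ε_6) / ln(ε_6/ε_5)
  = ln(3.245×10⁻⁹/6.270×10⁻⁴) / ln(6.270×10⁻⁴/5.452×10⁻²)
  = ln(5.17544e-06) / ln(0.0115004)
  = -12.171586 / -4.465373 ≈ 2.725771

2.726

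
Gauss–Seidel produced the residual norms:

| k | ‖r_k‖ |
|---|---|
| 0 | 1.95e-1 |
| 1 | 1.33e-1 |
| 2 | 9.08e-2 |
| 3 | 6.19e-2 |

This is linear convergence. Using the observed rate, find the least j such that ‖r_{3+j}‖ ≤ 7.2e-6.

Rate ρ ≈ ‖r_3‖/‖r_2‖ = 6.19e-2/9.08e-2 = 0.6817.
After j more steps, ‖r_{3+j}‖ ≈ 6.19e-2·ρ^j; need ρ^j ≤ 7.2e-6/6.19e-2 = 0.000116317.
j ≥ ln(0.000116317)/ln(0.6817) = -9.0592/-0.38317 = 23.643.
So 24 more iterations are needed.

24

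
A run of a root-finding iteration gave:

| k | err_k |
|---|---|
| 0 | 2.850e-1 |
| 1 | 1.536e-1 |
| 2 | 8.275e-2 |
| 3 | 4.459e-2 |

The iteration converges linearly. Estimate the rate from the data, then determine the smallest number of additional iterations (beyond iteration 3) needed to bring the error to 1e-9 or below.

Rate ρ ≈ err_3/err_2 = 4.459e-2/8.275e-2 = 0.5389.
After j more steps, err_{3+j} ≈ 4.459e-2·ρ^j; need ρ^j ≤ 1e-9/4.459e-2 = 2.24266e-08.
j ≥ ln(2.24266e-08)/ln(0.5389) = -17.6130/-0.61823 = 28.489.
So 29 more iterations are needed.

29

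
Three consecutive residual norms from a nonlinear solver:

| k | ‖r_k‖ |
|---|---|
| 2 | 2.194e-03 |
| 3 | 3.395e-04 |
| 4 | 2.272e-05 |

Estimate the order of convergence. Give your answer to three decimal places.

p ≈ ln(‖r_4‖/‖r_3‖) / ln(‖r_3‖/‖r_2‖)
  = ln(2.272e-05/3.395e-04) / ln(3.395e-04/2.194e-03)
  = ln(0.0669219) / ln(0.15474)
  = -2.704229 / -1.866009 ≈ 1.449205

1.449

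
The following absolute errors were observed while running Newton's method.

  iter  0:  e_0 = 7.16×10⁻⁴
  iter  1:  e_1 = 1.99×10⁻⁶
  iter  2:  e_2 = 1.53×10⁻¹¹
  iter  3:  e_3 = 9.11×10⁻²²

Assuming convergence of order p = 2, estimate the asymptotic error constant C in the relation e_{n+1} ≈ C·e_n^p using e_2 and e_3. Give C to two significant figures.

3.9

C ≈ e_3 / e_2^2
  = 9.11×10⁻²² / (1.53×10⁻¹¹)^2
  = 9.11×10⁻²² / 2.3409e-22 ≈ 3.8917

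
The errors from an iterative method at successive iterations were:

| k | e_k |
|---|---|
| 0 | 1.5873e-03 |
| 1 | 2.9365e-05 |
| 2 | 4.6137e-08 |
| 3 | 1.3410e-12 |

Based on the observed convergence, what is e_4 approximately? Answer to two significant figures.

First estimate the order: p ≈ ln(e_3/e_2) / ln(e_2/e_1) = ln(1.3410e-12/4.6137e-08)/ln(4.6137e-08/2.9365e-05) = ln(2.90656e-05)/ln(0.00157116) ≈ 1.6180.
Then e_4 ≈ e_3·(e_3/e_2)^p = 1.3410e-12·(2.90656e-05)^1.6180 = 1.3410e-12·4.56823e-08 ≈ 6.126e-20.

6.1e-20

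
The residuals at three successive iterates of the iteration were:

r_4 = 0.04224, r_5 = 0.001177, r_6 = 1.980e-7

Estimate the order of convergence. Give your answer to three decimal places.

2.427

p ≈ ln(r_6/r_5) / ln(r_5/r_4)
  = ln(1.980e-7/0.001177) / ln(0.001177/0.04224)
  = ln(0.000168224) / ln(0.0278646)
  = -8.690214 / -3.580398 ≈ 2.427164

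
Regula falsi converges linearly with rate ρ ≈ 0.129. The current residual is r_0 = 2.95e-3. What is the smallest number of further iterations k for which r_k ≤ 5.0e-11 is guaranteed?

9

After k steps, r_k ≈ 2.95e-3·0.129^k.
Need 0.129^k ≤ 5.0e-11/2.95e-3 = 1.69492e-08.
k ≥ ln(1.69492e-08)/ln(0.129) = -17.8930/-2.04794 = 8.737.
Smallest integer k = 9.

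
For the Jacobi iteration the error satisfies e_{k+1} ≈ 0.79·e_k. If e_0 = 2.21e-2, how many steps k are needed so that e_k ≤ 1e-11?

92

After k steps, e_k ≈ 2.21e-2·0.79^k.
Need 0.79^k ≤ 1e-11/2.21e-2 = 4.52489e-10.
k ≥ ln(4.52489e-10)/ln(0.79) = -21.5163/-0.23572 = 91.279.
Smallest integer k = 92.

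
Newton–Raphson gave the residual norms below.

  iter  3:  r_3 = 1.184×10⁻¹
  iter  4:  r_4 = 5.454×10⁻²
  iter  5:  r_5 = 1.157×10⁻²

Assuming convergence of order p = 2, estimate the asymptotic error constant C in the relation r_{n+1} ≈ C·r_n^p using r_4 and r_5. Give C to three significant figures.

C ≈ r_5 / r_4^2
  = 1.157×10⁻² / (5.454×10⁻²)^2
  = 1.157×10⁻² / 0.00297461 ≈ 3.8896

3.89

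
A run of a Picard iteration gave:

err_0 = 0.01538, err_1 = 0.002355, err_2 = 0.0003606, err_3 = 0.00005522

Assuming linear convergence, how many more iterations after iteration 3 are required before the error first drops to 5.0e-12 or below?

9

Rate ρ ≈ err_3/err_2 = 0.00005522/0.0003606 = 0.1531.
After j more steps, err_{3+j} ≈ 0.00005522·ρ^j; need ρ^j ≤ 5.0e-12/0.00005522 = 9.05469e-08.
j ≥ ln(9.05469e-08)/ln(0.1531) = -16.2174/-1.87666 = 8.642.
So 9 more iterations are needed.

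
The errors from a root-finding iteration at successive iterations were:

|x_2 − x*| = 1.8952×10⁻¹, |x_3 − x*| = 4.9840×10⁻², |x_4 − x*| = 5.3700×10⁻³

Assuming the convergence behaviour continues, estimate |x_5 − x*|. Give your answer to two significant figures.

First estimate the order: p ≈ ln(|x_4 − x*|/|x_3 − x*|) / ln(|x_3 − x*|/|x_2 − x*|) = ln(5.3700×10⁻³/4.9840×10⁻²)/ln(4.9840×10⁻²/1.8952×10⁻¹) = ln(0.107745)/ln(0.26298) ≈ 1.6681.
Then |x_5 − x*| ≈ |x_4 − x*|·(|x_4 − x*|/|x_3 − x*|)^p = 5.3700×10⁻³·(0.107745)^1.6681 = 5.3700×10⁻³·0.0243188 ≈ 0.0001306.

1.3e-4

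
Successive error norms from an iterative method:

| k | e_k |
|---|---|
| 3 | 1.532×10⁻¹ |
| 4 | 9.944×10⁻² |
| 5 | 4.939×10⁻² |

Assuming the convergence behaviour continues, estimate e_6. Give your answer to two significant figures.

First estimate the order: p ≈ ln(e_5/e_4) / ln(e_4/e_3) = ln(4.939×10⁻²/9.944×10⁻²)/ln(9.944×10⁻²/1.532×10⁻¹) = ln(0.496681)/ln(0.649086) ≈ 1.6192.
Then e_6 ≈ e_5·(e_5/e_4)^p = 4.939×10⁻²·(0.496681)^1.6192 = 4.939×10⁻²·0.322024 ≈ 0.0159.

1.6e-2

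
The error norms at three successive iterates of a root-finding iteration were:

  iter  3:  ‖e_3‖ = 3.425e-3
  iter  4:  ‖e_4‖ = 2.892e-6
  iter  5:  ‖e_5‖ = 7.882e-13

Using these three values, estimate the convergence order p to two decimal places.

p ≈ ln(‖e_5‖/‖e_4‖) / ln(‖e_4‖/‖e_3‖)
  = ln(7.882e-13/2.892e-6) / ln(2.892e-6/3.425e-3)
  = ln(2.72545e-07) / ln(0.00084438)
  = -15.11546 / -7.07691 ≈ 2.13588

2.14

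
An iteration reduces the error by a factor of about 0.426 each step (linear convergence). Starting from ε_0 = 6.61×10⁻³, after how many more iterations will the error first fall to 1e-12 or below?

27

After k steps, ε_k ≈ 6.61×10⁻³·0.426^k.
Need 0.426^k ≤ 1e-12/6.61×10⁻³ = 1.51286e-10.
k ≥ ln(1.51286e-10)/ln(0.426) = -22.6118/-0.85332 = 26.499.
Smallest integer k = 27.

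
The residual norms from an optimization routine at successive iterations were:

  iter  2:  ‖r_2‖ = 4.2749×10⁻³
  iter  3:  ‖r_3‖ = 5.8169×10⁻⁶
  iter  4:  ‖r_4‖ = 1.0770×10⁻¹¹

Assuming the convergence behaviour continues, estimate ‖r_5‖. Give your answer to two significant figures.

3.7e-23

First estimate the order: p ≈ ln(‖r_4‖/‖r_3‖) / ln(‖r_3‖/‖r_2‖) = ln(1.0770×10⁻¹¹/5.8169×10⁻⁶)/ln(5.8169×10⁻⁶/4.2749×10⁻³) = ln(1.8515e-06)/ln(0.00136071) ≈ 2.0000.
Then ‖r_5‖ ≈ ‖r_4‖·(‖r_4‖/‖r_3‖)^p = 1.0770×10⁻¹¹·(1.8515e-06)^2.0000 = 1.0770×10⁻¹¹·3.42805e-12 ≈ 3.692e-23.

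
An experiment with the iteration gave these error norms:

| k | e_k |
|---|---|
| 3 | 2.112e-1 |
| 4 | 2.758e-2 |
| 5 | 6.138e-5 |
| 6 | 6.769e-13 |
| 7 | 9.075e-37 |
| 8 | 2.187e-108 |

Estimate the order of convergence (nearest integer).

Consecutive ratios: e_8/e_7 = 2.187e-108/9.075e-37 = 2.40992e-72, e_7/e_6 = 9.075e-37/6.769e-13 = 1.34067e-24.
p ≈ ln(2.40992e-72)/ln(1.34067e-24) = -164.9065/-54.9689 ≈ 3.00.
So the convergence is cubic (order 3).

3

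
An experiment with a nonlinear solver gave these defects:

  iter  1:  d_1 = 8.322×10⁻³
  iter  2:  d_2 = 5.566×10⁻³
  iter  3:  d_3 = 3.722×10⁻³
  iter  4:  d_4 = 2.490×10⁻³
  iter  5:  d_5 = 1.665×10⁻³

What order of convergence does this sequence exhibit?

Consecutive ratios: d_5/d_4 = 1.665×10⁻³/2.490×10⁻³ = 0.668675, d_4/d_3 = 2.490×10⁻³/3.722×10⁻³ = 0.668995.
p ≈ ln(0.668675)/ln(0.668995) = -0.4025/-0.4020 ≈ 1.00.
So the convergence is linear (order 1).

1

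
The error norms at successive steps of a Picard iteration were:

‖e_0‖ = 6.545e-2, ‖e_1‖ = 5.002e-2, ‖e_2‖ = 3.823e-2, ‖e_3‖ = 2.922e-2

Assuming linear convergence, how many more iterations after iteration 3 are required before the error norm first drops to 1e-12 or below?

Rate ρ ≈ ‖e_3‖/‖e_2‖ = 2.922e-2/3.823e-2 = 0.7643.
After j more steps, ‖e_{3+j}‖ ≈ 2.922e-2·ρ^j; need ρ^j ≤ 1e-12/2.922e-2 = 3.42231e-11.
j ≥ ln(3.42231e-11)/ln(0.7643) = -24.0981/-0.26879 = 89.654.
So 90 more iterations are needed.

90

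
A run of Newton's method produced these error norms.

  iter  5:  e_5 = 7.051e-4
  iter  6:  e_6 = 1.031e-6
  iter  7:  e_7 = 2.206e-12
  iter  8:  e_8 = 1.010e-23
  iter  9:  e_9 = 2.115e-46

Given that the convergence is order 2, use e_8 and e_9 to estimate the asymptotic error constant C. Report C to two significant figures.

2.1

C ≈ e_9 / e_8^2
  = 2.115e-46 / (1.010e-23)^2
  = 2.115e-46 / 1.0201e-46 ≈ 2.0733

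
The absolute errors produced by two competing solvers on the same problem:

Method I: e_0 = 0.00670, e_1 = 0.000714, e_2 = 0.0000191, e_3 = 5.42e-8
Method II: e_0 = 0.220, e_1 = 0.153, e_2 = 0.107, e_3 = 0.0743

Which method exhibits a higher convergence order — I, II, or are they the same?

I

Method I: p ≈ ln(5.42e-8/0.0000191)/ln(0.0000191/0.000714) ≈ 1.62.
Method II: p ≈ ln(0.0743/0.107)/ln(0.107/0.153) ≈ 1.02.
Method I has the higher order (≈1.6 vs ≈1.0).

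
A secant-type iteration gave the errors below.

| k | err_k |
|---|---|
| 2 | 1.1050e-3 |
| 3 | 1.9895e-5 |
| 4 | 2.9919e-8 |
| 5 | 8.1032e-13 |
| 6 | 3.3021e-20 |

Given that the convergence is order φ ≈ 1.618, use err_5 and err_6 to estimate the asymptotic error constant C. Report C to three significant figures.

1.21

C ≈ err_6 / err_5^1.618
  = 3.3021e-20 / (8.1032e-13)^1.618
  = 3.3021e-20 / 2.73027e-20 ≈ 1.2094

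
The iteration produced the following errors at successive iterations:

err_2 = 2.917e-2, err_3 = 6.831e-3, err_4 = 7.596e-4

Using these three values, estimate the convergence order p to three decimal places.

p ≈ ln(err_4/err_3) / ln(err_3/err_2)
  = ln(7.596e-4/6.831e-3) / ln(6.831e-3/2.917e-2)
  = ln(0.111199) / ln(0.234179)
  = -2.196434 / -1.451669 ≈ 1.513041

1.513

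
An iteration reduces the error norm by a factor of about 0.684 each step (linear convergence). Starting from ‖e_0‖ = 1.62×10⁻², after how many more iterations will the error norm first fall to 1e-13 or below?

68

After k steps, ‖e_k‖ ≈ 1.62×10⁻²·0.684^k.
Need 0.684^k ≤ 1e-13/1.62×10⁻² = 6.17284e-12.
k ≥ ln(6.17284e-12)/ln(0.684) = -25.8109/-0.37980 = 67.959.
Smallest integer k = 68.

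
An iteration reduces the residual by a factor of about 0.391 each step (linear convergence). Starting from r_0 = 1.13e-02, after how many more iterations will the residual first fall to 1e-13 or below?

After k steps, r_k ≈ 1.13e-02·0.391^k.
Need 0.391^k ≤ 1e-13/1.13e-02 = 8.84956e-12.
k ≥ ln(8.84956e-12)/ln(0.391) = -25.4507/-0.93905 = 27.103.
Smallest integer k = 28.

28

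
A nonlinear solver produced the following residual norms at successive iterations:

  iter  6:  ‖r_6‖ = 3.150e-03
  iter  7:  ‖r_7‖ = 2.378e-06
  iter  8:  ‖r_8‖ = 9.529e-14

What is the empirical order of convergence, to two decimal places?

2.37

p ≈ ln(‖r_8‖/‖r_7‖) / ln(‖r_7‖/‖r_6‖)
  = ln(9.529e-14/2.378e-06) / ln(2.378e-06/3.150e-03)
  = ln(4.00715e-08) / ln(0.000754921)
  = -17.03260 / -7.18890 ≈ 2.36929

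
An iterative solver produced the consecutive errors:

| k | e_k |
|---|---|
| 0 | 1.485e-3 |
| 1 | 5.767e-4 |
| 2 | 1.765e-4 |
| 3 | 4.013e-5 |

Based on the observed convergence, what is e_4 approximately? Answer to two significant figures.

6.3e-6

First estimate the order: p ≈ ln(e_3/e_2) / ln(e_2/e_1) = ln(4.013e-5/1.765e-4)/ln(1.765e-4/5.767e-4) = ln(0.227365)/ln(0.306052) ≈ 1.2510.
Then e_4 ≈ e_3·(e_3/e_2)^p = 4.013e-5·(0.227365)^1.2510 = 4.013e-5·0.156769 ≈ 6.291e-06.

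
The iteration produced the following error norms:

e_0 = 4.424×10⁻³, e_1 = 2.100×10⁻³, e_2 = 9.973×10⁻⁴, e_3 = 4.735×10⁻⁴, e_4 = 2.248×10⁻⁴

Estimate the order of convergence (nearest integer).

1

Consecutive ratios: e_4/e_3 = 2.248×10⁻⁴/4.735×10⁻⁴ = 0.474762, e_3/e_2 = 4.735×10⁻⁴/9.973×10⁻⁴ = 0.474782.
p ≈ ln(0.474762)/ln(0.474782) = -0.7449/-0.7449 ≈ 1.00.
So the convergence is linear (order 1).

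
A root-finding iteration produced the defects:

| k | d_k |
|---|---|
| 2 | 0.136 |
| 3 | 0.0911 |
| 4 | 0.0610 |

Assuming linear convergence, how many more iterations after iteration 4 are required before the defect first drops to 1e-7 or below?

Rate ρ ≈ d_4/d_3 = 0.0610/0.0911 = 0.6696.
After j more steps, d_{4+j} ≈ 0.0610·ρ^j; need ρ^j ≤ 1e-7/0.0610 = 1.63934e-06.
j ≥ ln(1.63934e-06)/ln(0.6696) = -13.3212/-0.40107 = 33.214.
So 34 more iterations are needed.

34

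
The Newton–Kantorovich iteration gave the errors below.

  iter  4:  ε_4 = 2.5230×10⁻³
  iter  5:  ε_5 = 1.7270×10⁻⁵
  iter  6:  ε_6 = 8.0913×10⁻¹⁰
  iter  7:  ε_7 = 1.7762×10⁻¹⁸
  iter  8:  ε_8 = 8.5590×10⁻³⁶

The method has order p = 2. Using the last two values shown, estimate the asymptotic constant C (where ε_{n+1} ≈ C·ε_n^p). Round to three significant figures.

2.71

C ≈ ε_8 / ε_7^2
  = 8.5590×10⁻³⁶ / (1.7762×10⁻¹⁸)^2
  = 8.5590×10⁻³⁶ / 3.15489e-36 ≈ 2.7129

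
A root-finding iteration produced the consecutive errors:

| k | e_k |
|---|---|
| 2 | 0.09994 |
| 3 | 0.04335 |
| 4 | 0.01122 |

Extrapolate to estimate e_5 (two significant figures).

1.3e-3

First estimate the order: p ≈ ln(e_4/e_3) / ln(e_3/e_2) = ln(0.01122/0.04335)/ln(0.04335/0.09994) = ln(0.258824)/ln(0.43376) ≈ 1.6182.
Then e_5 ≈ e_4·(e_4/e_3)^p = 0.01122·(0.258824)^1.6182 = 0.01122·0.112234 ≈ 0.001259.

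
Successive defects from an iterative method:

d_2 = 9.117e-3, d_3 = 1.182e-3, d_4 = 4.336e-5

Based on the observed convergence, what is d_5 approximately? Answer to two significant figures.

First estimate the order: p ≈ ln(d_4/d_3) / ln(d_3/d_2) = ln(4.336e-5/1.182e-3)/ln(1.182e-3/9.117e-3) = ln(0.0366836)/ln(0.129648) ≈ 1.6180.
Then d_5 ≈ d_4·(d_4/d_3)^p = 4.336e-5·(0.0366836)^1.6180 = 4.336e-5·0.00475681 ≈ 2.063e-07.

2.1e-7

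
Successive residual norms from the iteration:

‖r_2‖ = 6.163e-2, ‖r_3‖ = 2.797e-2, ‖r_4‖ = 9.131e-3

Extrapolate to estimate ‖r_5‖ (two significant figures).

First estimate the order: p ≈ ln(‖r_4‖/‖r_3‖) / ln(‖r_3‖/‖r_2‖) = ln(9.131e-3/2.797e-2)/ln(2.797e-2/6.163e-2) = ln(0.326457)/ln(0.453837) ≈ 1.4170.
Then ‖r_5‖ ≈ ‖r_4‖·(‖r_4‖/‖r_3‖)^p = 9.131e-3·(0.326457)^1.4170 = 9.131e-3·0.204688 ≈ 0.001869.

1.9e-3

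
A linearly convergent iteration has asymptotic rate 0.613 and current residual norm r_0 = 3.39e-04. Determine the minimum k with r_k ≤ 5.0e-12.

After k steps, r_k ≈ 3.39e-04·0.613^k.
Need 0.613^k ≤ 5.0e-12/3.39e-04 = 1.47493e-08.
k ≥ ln(1.47493e-08)/ln(0.613) = -18.0321/-0.48939 = 36.846.
Smallest integer k = 37.

37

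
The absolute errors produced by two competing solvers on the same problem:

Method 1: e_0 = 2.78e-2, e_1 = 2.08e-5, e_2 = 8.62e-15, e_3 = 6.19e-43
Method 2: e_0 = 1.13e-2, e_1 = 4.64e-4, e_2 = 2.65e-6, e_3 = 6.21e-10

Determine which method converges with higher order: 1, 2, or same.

1

Method 1: p ≈ ln(6.19e-43/8.62e-15)/ln(8.62e-15/2.08e-5) ≈ 3.00.
Method 2: p ≈ ln(6.21e-10/2.65e-6)/ln(2.65e-6/4.64e-4) ≈ 1.62.
Method 1 has the higher order (≈3.0 vs ≈1.6).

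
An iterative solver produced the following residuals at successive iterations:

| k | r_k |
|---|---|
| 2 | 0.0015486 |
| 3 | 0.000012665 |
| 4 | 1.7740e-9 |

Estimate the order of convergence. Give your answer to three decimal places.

1.846

p ≈ ln(r_4/r_3) / ln(r_3/r_2)
  = ln(1.7740e-9/0.000012665) / ln(0.000012665/0.0015486)
  = ln(0.000140071) / ln(0.00817835)
  = -8.873361 / -4.806265 ≈ 1.846207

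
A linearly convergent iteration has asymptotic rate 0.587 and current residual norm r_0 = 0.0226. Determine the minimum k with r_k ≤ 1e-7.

After k steps, r_k ≈ 0.0226·0.587^k.
Need 0.587^k ≤ 1e-7/0.0226 = 4.42478e-06.
k ≥ ln(4.42478e-06)/ln(0.587) = -12.3283/-0.53273 = 23.142.
Smallest integer k = 24.

24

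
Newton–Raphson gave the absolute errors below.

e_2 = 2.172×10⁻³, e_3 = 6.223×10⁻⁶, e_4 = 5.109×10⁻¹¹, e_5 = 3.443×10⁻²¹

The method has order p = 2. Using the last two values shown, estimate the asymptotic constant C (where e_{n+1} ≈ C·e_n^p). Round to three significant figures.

1.32

C ≈ e_5 / e_4^2
  = 3.443×10⁻²¹ / (5.109×10⁻¹¹)^2
  = 3.443×10⁻²¹ / 2.61019e-21 ≈ 1.3191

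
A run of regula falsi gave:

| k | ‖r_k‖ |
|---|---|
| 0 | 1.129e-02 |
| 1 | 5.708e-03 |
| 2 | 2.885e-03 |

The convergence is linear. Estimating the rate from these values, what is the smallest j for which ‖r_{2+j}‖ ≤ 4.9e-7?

13

Rate ρ ≈ ‖r_2‖/‖r_1‖ = 2.885e-03/5.708e-03 = 0.5054.
After j more steps, ‖r_{2+j}‖ ≈ 2.885e-03·ρ^j; need ρ^j ≤ 4.9e-7/2.885e-03 = 0.000169844.
j ≥ ln(0.000169844)/ln(0.5054) = -8.6806/-0.68241 = 12.721.
So 13 more iterations are needed.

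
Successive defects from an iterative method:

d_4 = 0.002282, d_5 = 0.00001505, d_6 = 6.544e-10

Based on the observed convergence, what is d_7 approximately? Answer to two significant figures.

First estimate the order: p ≈ ln(d_6/d_5) / ln(d_5/d_4) = ln(6.544e-10/0.00001505)/ln(0.00001505/0.002282) = ln(4.34817e-05)/ln(0.00659509) ≈ 2.0001.
Then d_7 ≈ d_6·(d_6/d_5)^p = 6.544e-10·(4.34817e-05)^2.0001 = 6.544e-10·1.88876e-09 ≈ 1.236e-18.

1.2e-18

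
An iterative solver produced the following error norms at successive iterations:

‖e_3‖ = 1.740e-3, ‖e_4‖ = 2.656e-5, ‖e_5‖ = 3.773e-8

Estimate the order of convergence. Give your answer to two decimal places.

p ≈ ln(‖e_5‖/‖e_4‖) / ln(‖e_4‖/‖e_3‖)
  = ln(3.773e-8/2.656e-5) / ln(2.656e-5/1.740e-3)
  = ln(0.00142056) / ln(0.0152644)
  = -6.55670 / -4.18223 ≈ 1.56775

1.57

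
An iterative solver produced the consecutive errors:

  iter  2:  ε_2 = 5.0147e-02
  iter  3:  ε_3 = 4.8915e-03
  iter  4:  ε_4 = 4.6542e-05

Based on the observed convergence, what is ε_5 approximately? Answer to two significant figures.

4.2e-9

First estimate the order: p ≈ ln(ε_4/ε_3) / ln(ε_3/ε_2) = ln(4.6542e-05/4.8915e-03)/ln(4.8915e-03/5.0147e-02) = ln(0.00951487)/ln(0.0975432) ≈ 2.0000.
Then ε_5 ≈ ε_4·(ε_4/ε_3)^p = 4.6542e-05·(0.00951487)^2.0000 = 4.6542e-05·9.05328e-05 ≈ 4.214e-09.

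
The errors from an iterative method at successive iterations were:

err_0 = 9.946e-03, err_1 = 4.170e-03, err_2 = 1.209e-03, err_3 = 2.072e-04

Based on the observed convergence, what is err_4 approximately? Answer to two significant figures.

First estimate the order: p ≈ ln(err_3/err_2) / ln(err_2/err_1) = ln(2.072e-04/1.209e-03)/ln(1.209e-03/4.170e-03) = ln(0.171381)/ln(0.289928) ≈ 1.4246.
Then err_4 ≈ err_3·(err_3/err_2)^p = 2.072e-04·(0.171381)^1.4246 = 2.072e-04·0.0810407 ≈ 1.679e-05.

1.7e-5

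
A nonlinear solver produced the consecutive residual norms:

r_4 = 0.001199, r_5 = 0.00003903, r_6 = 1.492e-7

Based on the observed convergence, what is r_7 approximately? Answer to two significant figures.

1.8e-11

First estimate the order: p ≈ ln(r_6/r_5) / ln(r_5/r_4) = ln(1.492e-7/0.00003903)/ln(0.00003903/0.001199) = ln(0.0038227)/ln(0.0325521) ≈ 1.6254.
Then r_7 ≈ r_6·(r_6/r_5)^p = 1.492e-7·(0.0038227)^1.6254 = 1.492e-7·0.000117594 ≈ 1.755e-11.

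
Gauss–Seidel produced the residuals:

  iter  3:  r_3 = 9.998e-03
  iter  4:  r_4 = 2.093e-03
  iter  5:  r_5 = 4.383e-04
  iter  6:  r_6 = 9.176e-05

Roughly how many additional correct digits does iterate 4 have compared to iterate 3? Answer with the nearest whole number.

1

Digits gained ≈ log₁₀(r_3/r_4) = log₁₀(9.998e-03/2.093e-03) = log₁₀(4.77688) ≈ 0.679.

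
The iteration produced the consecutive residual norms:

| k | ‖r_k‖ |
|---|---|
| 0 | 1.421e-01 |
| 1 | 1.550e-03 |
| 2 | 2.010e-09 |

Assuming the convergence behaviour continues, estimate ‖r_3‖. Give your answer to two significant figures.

First estimate the order: p ≈ ln(‖r_2‖/‖r_1‖) / ln(‖r_1‖/‖r_0‖) = ln(2.010e-09/1.550e-03)/ln(1.550e-03/1.421e-01) = ln(1.29677e-06)/ln(0.0109078) ≈ 3.0002.
Then ‖r_3‖ ≈ ‖r_2‖·(‖r_2‖/‖r_1‖)^p = 2.010e-09·(1.29677e-06)^3.0002 = 2.010e-09·2.17476e-18 ≈ 4.371e-27.

4.4e-27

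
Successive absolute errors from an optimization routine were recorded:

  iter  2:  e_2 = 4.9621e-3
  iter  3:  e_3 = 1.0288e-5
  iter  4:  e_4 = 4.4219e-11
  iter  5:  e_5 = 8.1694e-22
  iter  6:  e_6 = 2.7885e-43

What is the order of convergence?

2

Consecutive ratios: e_6/e_5 = 2.7885e-43/8.1694e-22 = 3.41335e-22, e_5/e_4 = 8.1694e-22/4.4219e-11 = 1.84749e-11.
p ≈ ln(3.41335e-22)/ln(1.84749e-11) = -49.4292/-24.7146 ≈ 2.00.
So the convergence is quadratic (order 2).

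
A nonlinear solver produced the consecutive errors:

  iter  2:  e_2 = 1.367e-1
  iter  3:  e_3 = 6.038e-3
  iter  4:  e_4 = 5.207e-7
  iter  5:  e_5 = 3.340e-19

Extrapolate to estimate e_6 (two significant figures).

First estimate the order: p ≈ ln(e_5/e_4) / ln(e_4/e_3) = ln(3.340e-19/5.207e-7)/ln(5.207e-7/6.038e-3) = ln(6.41444e-13)/ln(8.62372e-05) ≈ 3.0000.
Then e_6 ≈ e_5·(e_5/e_4)^p = 3.340e-19·(6.41444e-13)^3.0000 = 3.340e-19·2.63922e-37 ≈ 8.815e-56.

8.8e-56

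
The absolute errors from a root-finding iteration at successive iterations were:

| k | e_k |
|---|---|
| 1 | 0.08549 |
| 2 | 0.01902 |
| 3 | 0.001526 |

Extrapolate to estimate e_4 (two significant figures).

2.2e-5

First estimate the order: p ≈ ln(e_3/e_2) / ln(e_2/e_1) = ln(0.001526/0.01902)/ln(0.01902/0.08549) = ln(0.0802313)/ln(0.222482) ≈ 1.6786.
Then e_4 ≈ e_3·(e_3/e_2)^p = 0.001526·(0.0802313)^1.6786 = 0.001526·0.0144821 ≈ 2.21e-05.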